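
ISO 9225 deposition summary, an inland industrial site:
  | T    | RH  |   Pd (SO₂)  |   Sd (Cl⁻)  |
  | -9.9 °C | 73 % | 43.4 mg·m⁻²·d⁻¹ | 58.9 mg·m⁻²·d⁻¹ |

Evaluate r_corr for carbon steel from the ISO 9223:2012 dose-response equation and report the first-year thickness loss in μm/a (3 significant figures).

r_corr = 12.3 μm/a

carbon steel: T≤10 °C ⇒ hinge +0.150·(-9.9−10) = -2.9850
  SO₂ term: 1.77·43.4^0.52·exp(0.02·73-2.9850) = 2.736
  Sd branch = 0.102·Sd^0.62·e^(0.033·RH+0.04·T) = 9.557 μm/a
  sum: 2.736 + 9.557 → r_corr = 12.29 μm/a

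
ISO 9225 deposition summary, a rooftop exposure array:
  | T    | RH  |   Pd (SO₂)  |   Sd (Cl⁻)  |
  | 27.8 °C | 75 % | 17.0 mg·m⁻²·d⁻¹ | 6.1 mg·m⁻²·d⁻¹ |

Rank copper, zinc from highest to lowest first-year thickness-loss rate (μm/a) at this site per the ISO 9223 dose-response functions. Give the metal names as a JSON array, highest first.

copper: f(T) = -0.080·(T−10) [T>10 °C] = -1.4240
  Pd branch = 0.0053·Pd^0.26·e^(0.059·RH+f) = 0.2226 μm/a
  Cl⁻ term: 0.01025·6.1^0.27·exp(0.036·75+0.049·27.8) = 0.9704
  r_corr = 0.2226 + 0.9704 = 1.193 μm/a
zinc: f(T) = -0.071·(T−10) [T>10 °C] = -1.2638
  SO₂ term: 0.0129·17.0^0.44·exp(0.046·75-1.2638) = 0.3994
  Sd branch = 0.0175·Sd^0.57·e^(0.008·RH+0.085·T) = 0.9495 μm/a
  sum: 0.3994 + 0.9495 → r_corr = 1.349 μm/a
Ordering by μm/a: zinc (1.35) > copper (1.19)

["zinc", "copper"]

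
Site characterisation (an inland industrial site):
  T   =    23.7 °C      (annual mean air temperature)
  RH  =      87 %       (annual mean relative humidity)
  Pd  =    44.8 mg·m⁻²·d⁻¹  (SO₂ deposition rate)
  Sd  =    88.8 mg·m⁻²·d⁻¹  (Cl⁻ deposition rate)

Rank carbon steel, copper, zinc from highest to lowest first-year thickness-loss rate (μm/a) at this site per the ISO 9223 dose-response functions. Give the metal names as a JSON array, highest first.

["carbon steel", "zinc", "copper"]

carbon steel: temperature factor f = -0.054·(13.7) = -0.7398
  Pd branch = 1.77·Pd^0.52·e^(0.02·RH+f) = 34.76 μm/a
  Sd branch = 0.102·Sd^0.62·e^(0.033·RH+0.04·T) = 75.02 μm/a
  sum: 34.76 + 75.02 → r_corr = 109.8 μm/a
copper: f(T) = -0.080·(T−10) [T>10 °C] = -1.0960
  Pd branch = 0.0053·Pd^0.26·e^(0.059·RH+f) = 0.807 μm/a
  Cl⁻ term: 0.01025·88.8^0.27·exp(0.036·87+0.049·23.7) = 2.52
  r_corr = 0.807 + 2.52 = 3.327 μm/a
zinc: temperature factor f = -0.071·(13.7) = -0.9727
  Pd branch = 0.0129·Pd^0.44·e^(0.046·RH+f) = 1.422 μm/a
  Cl⁻ term: 0.0175·88.8^0.57·exp(0.008·87+0.085·23.7) = 3.395
  sum: 1.422 + 3.395 → r_corr = 4.816 μm/a
Ordering by μm/a: carbon steel (110) > zinc (4.82) > copper (3.33)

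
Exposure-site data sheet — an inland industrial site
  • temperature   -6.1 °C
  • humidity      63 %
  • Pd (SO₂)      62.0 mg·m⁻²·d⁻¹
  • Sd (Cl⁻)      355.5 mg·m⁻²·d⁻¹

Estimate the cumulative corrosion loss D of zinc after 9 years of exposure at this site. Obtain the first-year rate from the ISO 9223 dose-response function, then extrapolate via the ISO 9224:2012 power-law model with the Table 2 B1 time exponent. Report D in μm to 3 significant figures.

zinc: temperature factor f = +0.038·(-16.1) = -0.6118
  SO₂ term: 0.0129·62.0^0.44·exp(0.046·63-0.6118) = 0.7801
  Sd branch = 0.0175·Sd^0.57·e^(0.008·RH+0.085·T) = 0.4906 μm/a
  sum: 0.7801 + 0.4906 → r_corr = 1.271 μm/a
Long-term exponent b (ISO 9224 Table 2, B1) = 0.813
  D(9) = 1.271 × 9^0.813 = 1.271 × 5.968 = 7.583 μm

D(9) = 7.58 μm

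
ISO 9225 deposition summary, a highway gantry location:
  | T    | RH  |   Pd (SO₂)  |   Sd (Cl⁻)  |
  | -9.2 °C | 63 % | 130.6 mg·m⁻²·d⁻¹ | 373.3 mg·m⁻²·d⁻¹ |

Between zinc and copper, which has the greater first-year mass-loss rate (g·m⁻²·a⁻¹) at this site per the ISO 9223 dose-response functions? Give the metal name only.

zinc: f(T) = +0.038·(T−10) [T≤10 °C] = -0.7296
  Pd branch = 0.0129·Pd^0.44·e^(0.046·RH+f) = 0.9623 μm/a
  Cl⁻ term: 0.0175·373.3^0.57·exp(0.008·63+0.085·-9.2) = 0.3876
  sum: 0.9623 + 0.3876 → r_corr = 1.35 μm/a
  mass loss = 1.35 μm/a × 7.14 g/cm³ = 9.639 g·m⁻²·a⁻¹
copper: f(T) = +0.126·(T−10) [T≤10 °C] = -2.4192
  SO₂ term: 0.0053·130.6^0.26·exp(0.059·63-2.4192) = 0.06887
  Cl⁻ term: 0.01025·373.3^0.27·exp(0.036·63+0.049·-9.2) = 0.3122
  r_corr = 0.06887 + 0.3122 = 0.381 μm/a
  mass loss = 0.381 μm/a × 8.96 g/cm³ = 3.414 g·m⁻²·a⁻¹
Ordering by g·m⁻²·a⁻¹: zinc (9.64) > copper (3.41)

zinc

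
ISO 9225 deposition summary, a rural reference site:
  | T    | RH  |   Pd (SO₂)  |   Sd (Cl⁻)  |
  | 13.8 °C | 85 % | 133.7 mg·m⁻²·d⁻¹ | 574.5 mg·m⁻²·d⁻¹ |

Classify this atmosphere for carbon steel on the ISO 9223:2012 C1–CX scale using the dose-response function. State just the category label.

CX

carbon steel: temperature factor f = -0.054·(3.8) = -0.2052
  Pd branch = 1.77·Pd^0.52·e^(0.02·RH+f) = 100.6 μm/a
  Cl⁻ term: 0.102·574.5^0.62·exp(0.033·85+0.04·13.8) = 150.4
  r_corr = 100.6 + 150.4 = 251 μm/a
251 μm/a falls in (200, 700] for carbon steel → category CX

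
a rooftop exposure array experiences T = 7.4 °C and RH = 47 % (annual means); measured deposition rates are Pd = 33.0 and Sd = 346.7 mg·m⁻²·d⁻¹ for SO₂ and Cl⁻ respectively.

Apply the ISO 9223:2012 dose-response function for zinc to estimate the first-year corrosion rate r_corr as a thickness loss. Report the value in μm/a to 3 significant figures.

r_corr = 1.81 μm/a

zinc: T≤10 °C ⇒ hinge +0.038·(7.4−10) = -0.0988
  Pd branch = 0.0129·Pd^0.44·e^(0.046·RH+f) = 0.4729 μm/a
  Sd branch = 0.0175·Sd^0.57·e^(0.008·RH+0.085·T) = 1.341 μm/a
  r_corr = 0.4729 + 1.341 = 1.813 μm/a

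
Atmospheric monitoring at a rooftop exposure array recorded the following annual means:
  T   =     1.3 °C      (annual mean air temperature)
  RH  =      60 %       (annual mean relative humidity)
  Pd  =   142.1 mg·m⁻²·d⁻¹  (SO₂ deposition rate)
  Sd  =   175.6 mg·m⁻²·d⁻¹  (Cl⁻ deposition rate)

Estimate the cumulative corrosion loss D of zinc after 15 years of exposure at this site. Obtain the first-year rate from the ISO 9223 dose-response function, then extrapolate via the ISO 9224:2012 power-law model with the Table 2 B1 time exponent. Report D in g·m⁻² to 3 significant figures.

D(15) = 122 g·m⁻²

zinc: temperature factor f = +0.038·(-8.7) = -0.3306
  SO₂ term: 0.0129·142.1^0.44·exp(0.046·60-0.3306) = 1.297
  Sd branch = 0.0175·Sd^0.57·e^(0.008·RH+0.085·T) = 0.601 μm/a
  r_corr = 1.297 + 0.601 = 1.898 μm/a
Long-term exponent b (ISO 9224 Table 2, B1) = 0.813
  D(15) = 1.898 × 15^0.813 = 1.898 × 9.04 = 17.15 μm
  Mass loss = 17.15 μm × 7.14 g/cm³ = 122.5 g·m⁻²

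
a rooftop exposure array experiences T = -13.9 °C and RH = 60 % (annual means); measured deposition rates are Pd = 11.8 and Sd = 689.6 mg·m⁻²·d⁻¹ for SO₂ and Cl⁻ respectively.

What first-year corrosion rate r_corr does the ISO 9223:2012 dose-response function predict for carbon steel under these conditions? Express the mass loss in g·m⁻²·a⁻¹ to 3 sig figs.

carbon steel: temperature factor f = +0.150·(-23.9) = -3.5850
  Pd branch = 1.77·Pd^0.52·e^(0.02·RH+f) = 0.5882 μm/a
  Sd branch = 0.102·Sd^0.62·e^(0.033·RH+0.04·T) = 24.38 μm/a
  sum: 0.5882 + 24.38 → r_corr = 24.96 μm/a
Convert to mass loss: 24.96 μm/a × 7.85 g/cm³ = 196 g·m⁻²·a⁻¹

r_corr = 196 g·m⁻²·a⁻¹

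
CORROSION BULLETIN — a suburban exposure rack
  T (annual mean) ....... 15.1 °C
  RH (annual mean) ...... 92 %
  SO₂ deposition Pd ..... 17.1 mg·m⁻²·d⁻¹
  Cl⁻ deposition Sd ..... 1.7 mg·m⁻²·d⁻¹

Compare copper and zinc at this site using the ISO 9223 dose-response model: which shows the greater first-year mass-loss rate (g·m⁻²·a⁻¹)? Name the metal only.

copper

copper: f(T) = -0.080·(T−10) [T>10 °C] = -0.4080
  sulphur-dioxide contribution → 1.679 μm/a
  chloride contribution → 0.6802 μm/a
  ⇒ r_corr(copper) = 2.359 μm/a
  mass loss = 2.359 μm/a × 8.96 g/cm³ = 21.14 g·m⁻²·a⁻¹
zinc: temperature factor f = -0.071·(5.1) = -0.3621
  sulphur-dioxide contribution → 2.157 μm/a
  chloride contribution → 0.1784 μm/a
  ⇒ r_corr(zinc) = 2.335 μm/a
  mass loss = 2.335 μm/a × 7.14 g/cm³ = 16.67 g·m⁻²·a⁻¹
Ordering by g·m⁻²·a⁻¹: copper (21.1) > zinc (16.7)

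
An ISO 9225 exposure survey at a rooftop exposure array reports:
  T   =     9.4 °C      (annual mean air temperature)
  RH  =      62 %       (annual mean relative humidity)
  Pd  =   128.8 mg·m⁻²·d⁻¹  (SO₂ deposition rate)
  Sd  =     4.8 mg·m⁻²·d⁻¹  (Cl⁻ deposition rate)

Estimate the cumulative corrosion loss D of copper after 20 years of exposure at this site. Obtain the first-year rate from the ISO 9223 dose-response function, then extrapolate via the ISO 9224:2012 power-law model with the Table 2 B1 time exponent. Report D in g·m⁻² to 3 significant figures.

D(20) = 59.8 g·m⁻²

copper: temperature factor f = +0.126·(-0.6) = -0.0756
  sulphur-dioxide contribution → 0.674 μm/a
  chloride contribution → 0.2312 μm/a
  ⇒ r_corr(copper) = 0.9052 μm/a
ISO 9224: D(t) = r_corr · t^b with b = 0.667 (copper, B1)
  D(20) = 0.9052 × 20^0.667 = 0.9052 × 7.375 = 6.677 μm
  Mass loss = 6.677 μm × 8.96 g/cm³ = 59.82 g·m⁻²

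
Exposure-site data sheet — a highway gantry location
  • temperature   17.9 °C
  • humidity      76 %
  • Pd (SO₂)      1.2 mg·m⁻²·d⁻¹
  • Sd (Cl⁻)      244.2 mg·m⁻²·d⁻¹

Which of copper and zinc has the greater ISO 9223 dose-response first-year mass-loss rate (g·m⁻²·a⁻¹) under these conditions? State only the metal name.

zinc

copper: f(T) = -0.080·(T−10) [T>10 °C] = -0.6320
  Pd branch = 0.0053·Pd^0.26·e^(0.059·RH+f) = 0.2617 μm/a
  Cl⁻ term: 0.01025·244.2^0.27·exp(0.036·76+0.049·17.9) = 1.677
  sum: 0.2617 + 1.677 → r_corr = 1.939 μm/a
  mass loss = 1.939 μm/a × 8.96 g/cm³ = 17.37 g·m⁻²·a⁻¹
zinc: T>10 °C ⇒ hinge -0.071·(17.9−10) = -0.5609
  Pd branch = 0.0129·Pd^0.44·e^(0.046·RH+f) = 0.2631 μm/a
  Sd branch = 0.0175·Sd^0.57·e^(0.008·RH+0.085·T) = 3.38 μm/a
  r_corr = 0.2631 + 3.38 = 3.643 μm/a
  mass loss = 3.643 μm/a × 7.14 g/cm³ = 26.01 g·m⁻²·a⁻¹
Ordering by g·m⁻²·a⁻¹: zinc (26) > copper (17.4)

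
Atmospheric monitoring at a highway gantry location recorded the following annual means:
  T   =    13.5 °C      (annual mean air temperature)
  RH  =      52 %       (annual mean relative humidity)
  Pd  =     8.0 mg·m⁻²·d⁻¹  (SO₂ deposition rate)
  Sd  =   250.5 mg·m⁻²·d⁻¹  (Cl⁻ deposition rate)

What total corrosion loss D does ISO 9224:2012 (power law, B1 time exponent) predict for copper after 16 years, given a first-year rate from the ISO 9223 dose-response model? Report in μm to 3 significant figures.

copper: f(T) = -0.080·(T−10) [T>10 °C] = -0.2800
  SO₂ term: 0.0053·8.0^0.26·exp(0.059·52-0.2800) = 0.1479
  Cl⁻ term: 0.01025·250.5^0.27·exp(0.036·52+0.049·13.5) = 0.5737
  r_corr = 0.1479 + 0.5737 = 0.7216 μm/a
Long-term exponent b (ISO 9224 Table 2, B1) = 0.667
  D(16) = 0.7216 × 16^0.667 = 0.7216 × 6.355 = 4.586 μm

D(16) = 4.59 μm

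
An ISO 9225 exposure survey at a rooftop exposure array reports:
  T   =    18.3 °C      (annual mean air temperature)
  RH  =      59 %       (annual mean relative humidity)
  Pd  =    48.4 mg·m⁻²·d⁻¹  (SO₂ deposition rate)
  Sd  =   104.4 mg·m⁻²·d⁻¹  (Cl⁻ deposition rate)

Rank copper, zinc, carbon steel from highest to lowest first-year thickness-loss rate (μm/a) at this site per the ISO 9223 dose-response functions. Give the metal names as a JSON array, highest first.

["carbon steel", "zinc", "copper"]

copper: f(T) = -0.080·(T−10) [T>10 °C] = -0.6640
  sulphur-dioxide contribution → 0.2431 μm/a
  chloride contribution → 0.7373 μm/a
  ⇒ r_corr(copper) = 0.9804 μm/a
zinc: temperature factor f = -0.071·(8.3) = -0.5893
  sulphur-dioxide contribution → 0.5952 μm/a
  chloride contribution → 1.88 μm/a
  total first-year rate 2.476 μm/a
carbon steel: f(T) = -0.054·(T−10) [T>10 °C] = -0.4482
  sulphur-dioxide contribution → 27.66 μm/a
  chloride contribution → 26.53 μm/a
  ⇒ r_corr(carbon steel) = 54.19 μm/a
Ordering by μm/a: carbon steel (54.2) > zinc (2.48) > copper (0.98)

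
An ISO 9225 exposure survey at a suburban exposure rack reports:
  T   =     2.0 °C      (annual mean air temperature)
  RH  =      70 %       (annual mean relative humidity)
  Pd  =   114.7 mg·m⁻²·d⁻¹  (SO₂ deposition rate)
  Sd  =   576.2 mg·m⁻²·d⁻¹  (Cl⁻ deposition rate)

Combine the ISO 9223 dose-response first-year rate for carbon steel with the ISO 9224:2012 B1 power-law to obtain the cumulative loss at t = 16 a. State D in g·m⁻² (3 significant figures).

carbon steel: f(T) = +0.150·(T−10) [T≤10 °C] = -1.2000
  SO₂ term: 1.77·114.7^0.52·exp(0.02·70-1.2000) = 25.46
  Sd branch = 0.102·Sd^0.62·e^(0.033·RH+0.04·T) = 57.3 μm/a
  r_corr = 25.46 + 57.3 = 82.75 μm/a
Long-term exponent b (ISO 9224 Table 2, B1) = 0.523
  D(16) = 82.75 × 16^0.523 = 82.75 × 4.263 = 352.8 μm
  Mass loss = 352.8 μm × 7.85 g/cm³ = 2770 g·m⁻²

D(16) = 2.77e+03 g·m⁻²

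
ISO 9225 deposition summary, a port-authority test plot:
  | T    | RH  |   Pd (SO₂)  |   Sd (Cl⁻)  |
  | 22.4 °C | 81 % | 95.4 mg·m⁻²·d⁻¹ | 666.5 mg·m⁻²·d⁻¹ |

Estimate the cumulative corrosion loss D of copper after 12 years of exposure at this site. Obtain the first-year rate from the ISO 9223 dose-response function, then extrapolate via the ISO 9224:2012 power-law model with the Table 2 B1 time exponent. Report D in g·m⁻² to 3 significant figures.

D(12) = 190 g·m⁻²

copper: f(T) = -0.080·(T−10) [T>10 °C] = -0.9920
  SO₂ term: 0.0053·95.4^0.26·exp(0.059·81-0.9920) = 0.7649
  Sd branch = 0.01025·Sd^0.27·e^(0.036·RH+0.049·T) = 3.283 μm/a
  sum: 0.7649 + 3.283 → r_corr = 4.048 μm/a
Long-term exponent b (ISO 9224 Table 2, B1) = 0.667
  D(12) = 4.048 × 12^0.667 = 4.048 × 5.246 = 21.23 μm
  Mass loss = 21.23 μm × 8.96 g/cm³ = 190.3 g·m⁻²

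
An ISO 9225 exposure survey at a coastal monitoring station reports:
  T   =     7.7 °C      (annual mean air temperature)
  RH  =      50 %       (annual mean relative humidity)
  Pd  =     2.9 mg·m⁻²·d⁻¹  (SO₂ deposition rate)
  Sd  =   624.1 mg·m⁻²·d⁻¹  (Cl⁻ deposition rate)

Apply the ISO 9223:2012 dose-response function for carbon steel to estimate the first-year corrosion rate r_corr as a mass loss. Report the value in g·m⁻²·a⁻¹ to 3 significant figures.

r_corr = 353 g·m⁻²·a⁻¹

carbon steel: f(T) = +0.150·(T−10) [T≤10 °C] = -0.3450
  sulphur-dioxide contribution → 5.928 μm/a
  chloride contribution → 39.08 μm/a
  ⇒ r_corr(carbon steel) = 45.01 μm/a
Convert to mass loss: 45.01 μm/a × 7.85 g/cm³ = 353.3 g·m⁻²·a⁻¹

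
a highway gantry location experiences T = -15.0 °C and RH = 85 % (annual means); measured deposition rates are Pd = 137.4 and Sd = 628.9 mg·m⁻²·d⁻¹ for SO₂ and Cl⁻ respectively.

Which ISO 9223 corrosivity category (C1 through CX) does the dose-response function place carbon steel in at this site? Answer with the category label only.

carbon steel: f(T) = +0.150·(T−10) [T≤10 °C] = -3.7500
  SO₂ term: 1.77·137.4^0.52·exp(0.02·85-3.7500) = 2.947
  Sd branch = 0.102·Sd^0.62·e^(0.033·RH+0.04·T) = 50.27 μm/a
  r_corr = 2.947 + 50.27 = 53.22 μm/a
Category bounds: 50…80 μm/a bracket r_corr ⇒ C4

C4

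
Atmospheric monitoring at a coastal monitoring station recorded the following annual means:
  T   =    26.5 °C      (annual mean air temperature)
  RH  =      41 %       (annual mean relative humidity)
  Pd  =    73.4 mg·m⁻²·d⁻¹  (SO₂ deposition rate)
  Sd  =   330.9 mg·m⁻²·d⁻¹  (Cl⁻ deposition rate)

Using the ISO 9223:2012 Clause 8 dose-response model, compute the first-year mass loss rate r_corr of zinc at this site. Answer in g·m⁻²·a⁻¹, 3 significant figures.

zinc: f(T) = -0.071·(T−10) [T>10 °C] = -1.1715
  Pd branch = 0.0129·Pd^0.44·e^(0.046·RH+f) = 0.1745 μm/a
  Sd branch = 0.0175·Sd^0.57·e^(0.008·RH+0.085·T) = 6.309 μm/a
  r_corr = 0.1745 + 6.309 = 6.484 μm/a
Convert to mass loss: 6.484 μm/a × 7.14 g/cm³ = 46.29 g·m⁻²·a⁻¹

r_corr = 46.3 g·m⁻²·a⁻¹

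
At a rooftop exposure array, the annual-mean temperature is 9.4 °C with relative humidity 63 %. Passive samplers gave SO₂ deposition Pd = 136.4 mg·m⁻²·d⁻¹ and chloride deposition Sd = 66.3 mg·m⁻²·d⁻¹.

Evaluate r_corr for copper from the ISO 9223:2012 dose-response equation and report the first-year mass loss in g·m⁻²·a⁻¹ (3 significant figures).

r_corr = 10.9 g·m⁻²·a⁻¹

copper: T≤10 °C ⇒ hinge +0.126·(9.4−10) = -0.0756
  sulphur-dioxide contribution → 0.7257 μm/a
  chloride contribution → 0.487 μm/a
  ⇒ r_corr(copper) = 1.213 μm/a
Convert to mass loss: 1.213 μm/a × 8.96 g/cm³ = 10.87 g·m⁻²·a⁻¹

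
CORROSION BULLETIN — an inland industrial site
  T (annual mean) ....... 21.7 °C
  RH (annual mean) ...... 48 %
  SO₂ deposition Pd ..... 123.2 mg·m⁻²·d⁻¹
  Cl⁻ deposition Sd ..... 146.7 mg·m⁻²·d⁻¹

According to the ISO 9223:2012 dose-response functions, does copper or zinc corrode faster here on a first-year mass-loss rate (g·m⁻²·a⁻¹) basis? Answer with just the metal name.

zinc

copper: T>10 °C ⇒ hinge -0.080·(21.7−10) = -0.9360
  Pd branch = 0.0053·Pd^0.26·e^(0.059·RH+f) = 0.1234 μm/a
  Sd branch = 0.01025·Sd^0.27·e^(0.036·RH+0.049·T) = 0.6425 μm/a
  sum: 0.1234 + 0.6425 → r_corr = 0.7659 μm/a
  mass loss = 0.7659 μm/a × 8.96 g/cm³ = 6.863 g·m⁻²·a⁻¹
zinc: temperature factor f = -0.071·(11.7) = -0.8307
  Pd branch = 0.0129·Pd^0.44·e^(0.046·RH+f) = 0.4252 μm/a
  Cl⁻ term: 0.0175·146.7^0.57·exp(0.008·48+0.085·21.7) = 2.791
  r_corr = 0.4252 + 2.791 = 3.216 μm/a
  mass loss = 3.216 μm/a × 7.14 g/cm³ = 22.96 g·m⁻²·a⁻¹
Ordering by g·m⁻²·a⁻¹: zinc (23) > copper (6.86)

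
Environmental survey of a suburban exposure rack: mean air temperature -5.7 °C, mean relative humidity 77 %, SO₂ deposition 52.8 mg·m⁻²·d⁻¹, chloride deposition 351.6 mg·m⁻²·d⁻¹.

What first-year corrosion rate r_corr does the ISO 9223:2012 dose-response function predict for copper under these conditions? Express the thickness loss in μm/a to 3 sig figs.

copper: f(T) = +0.126·(T−10) [T≤10 °C] = -1.9782
  sulphur-dioxide contribution → 0.1932 μm/a
  chloride contribution → 0.6036 μm/a
  ⇒ r_corr(copper) = 0.7968 μm/a

r_corr = 0.797 μm/a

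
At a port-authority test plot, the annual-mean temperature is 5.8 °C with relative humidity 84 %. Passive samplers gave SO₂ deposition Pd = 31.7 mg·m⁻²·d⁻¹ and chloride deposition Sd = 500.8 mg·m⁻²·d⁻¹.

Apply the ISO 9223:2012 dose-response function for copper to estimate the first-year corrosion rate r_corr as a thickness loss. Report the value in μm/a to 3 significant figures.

copper: temperature factor f = +0.126·(-4.2) = -0.5292
  sulphur-dioxide contribution → 1.089 μm/a
  chloride contribution → 1.501 μm/a
  total first-year rate 2.59 μm/a

r_corr = 2.59 μm/a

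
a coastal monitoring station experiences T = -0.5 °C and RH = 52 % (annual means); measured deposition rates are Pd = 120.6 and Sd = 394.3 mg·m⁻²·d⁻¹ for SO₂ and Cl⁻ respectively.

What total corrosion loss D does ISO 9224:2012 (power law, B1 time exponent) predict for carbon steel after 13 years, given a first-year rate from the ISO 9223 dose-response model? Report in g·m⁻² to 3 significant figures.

carbon steel: f(T) = +0.150·(T−10) [T≤10 °C] = -1.5750
  SO₂ term: 1.77·120.6^0.52·exp(0.02·52-1.5750) = 12.53
  Sd branch = 0.102·Sd^0.62·e^(0.033·RH+0.04·T) = 22.62 μm/a
  sum: 12.53 + 22.62 → r_corr = 35.15 μm/a
ISO 9224: D(t) = r_corr · t^b with b = 0.523 (carbon steel, B1)
  D(13) = 35.15 × 13^0.523 = 35.15 × 3.825 = 134.5 μm
  Mass loss = 134.5 μm × 7.85 g/cm³ = 1055 g·m⁻²

D(13) = 1.06e+03 g·m⁻²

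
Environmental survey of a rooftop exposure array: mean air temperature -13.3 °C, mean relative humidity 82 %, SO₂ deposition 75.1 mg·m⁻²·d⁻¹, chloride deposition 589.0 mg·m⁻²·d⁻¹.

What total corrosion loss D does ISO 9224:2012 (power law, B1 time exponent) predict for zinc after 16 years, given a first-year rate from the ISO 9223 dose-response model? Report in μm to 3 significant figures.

D(16) = 18.7 μm

zinc: f(T) = +0.038·(T−10) [T≤10 °C] = -0.8854
  SO₂ term: 0.0129·75.1^0.44·exp(0.046·82-0.8854) = 1.547
  Cl⁻ term: 0.0175·589.0^0.57·exp(0.008·82+0.085·-13.3) = 0.413
  sum: 1.547 + 0.413 → r_corr = 1.96 μm/a
Power-law: D(16) = r_corr · 16^0.813
  D(16) = 1.96 × 16^0.813 = 1.96 × 9.527 = 18.67 μm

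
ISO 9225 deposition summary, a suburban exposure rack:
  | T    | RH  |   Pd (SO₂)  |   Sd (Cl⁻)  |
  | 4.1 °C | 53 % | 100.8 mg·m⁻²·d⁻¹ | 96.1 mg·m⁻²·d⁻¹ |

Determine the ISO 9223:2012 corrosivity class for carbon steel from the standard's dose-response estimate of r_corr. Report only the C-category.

C3

carbon steel: temperature factor f = +0.150·(-5.9) = -0.8850
  Pd branch = 1.77·Pd^0.52·e^(0.02·RH+f) = 23.22 μm/a
  Sd branch = 0.102·Sd^0.62·e^(0.033·RH+0.04·T) = 11.71 μm/a
  sum: 23.22 + 11.71 → r_corr = 34.93 μm/a
34.9 μm/a falls in (25, 50] for carbon steel → category C3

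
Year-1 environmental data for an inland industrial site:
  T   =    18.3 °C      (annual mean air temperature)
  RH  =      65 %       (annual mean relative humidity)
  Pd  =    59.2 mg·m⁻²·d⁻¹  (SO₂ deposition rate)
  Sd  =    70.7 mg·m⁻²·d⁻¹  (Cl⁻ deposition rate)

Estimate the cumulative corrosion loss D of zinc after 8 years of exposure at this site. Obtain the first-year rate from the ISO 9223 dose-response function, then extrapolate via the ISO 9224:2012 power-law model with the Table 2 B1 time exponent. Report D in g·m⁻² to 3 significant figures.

zinc: temperature factor f = -0.071·(8.3) = -0.5893
  Pd branch = 0.0129·Pd^0.44·e^(0.046·RH+f) = 0.8571 μm/a
  Cl⁻ term: 0.0175·70.7^0.57·exp(0.008·65+0.085·18.3) = 1.58
  r_corr = 0.8571 + 1.58 = 2.437 μm/a
Power-law: D(8) = r_corr · 8^0.813
  D(8) = 2.437 × 8^0.813 = 2.437 × 5.423 = 13.21 μm
  Mass loss = 13.21 μm × 7.14 g/cm³ = 94.35 g·m⁻²

D(8) = 94.3 g·m⁻²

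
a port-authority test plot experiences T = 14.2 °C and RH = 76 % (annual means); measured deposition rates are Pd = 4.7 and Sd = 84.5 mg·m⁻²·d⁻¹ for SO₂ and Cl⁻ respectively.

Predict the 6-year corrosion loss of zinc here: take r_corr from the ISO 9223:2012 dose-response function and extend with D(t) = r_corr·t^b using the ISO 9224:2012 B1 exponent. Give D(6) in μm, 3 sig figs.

D(6) = 8.46 μm

zinc: f(T) = -0.071·(T−10) [T>10 °C] = -0.2982
  SO₂ term: 0.0129·4.7^0.44·exp(0.046·76-0.2982) = 0.6239
  Cl⁻ term: 0.0175·84.5^0.57·exp(0.008·76+0.085·14.2) = 1.348
  sum: 0.6239 + 1.348 → r_corr = 1.972 μm/a
Power-law: D(6) = r_corr · 6^0.813
  D(6) = 1.972 × 6^0.813 = 1.972 × 4.292 = 8.462 μm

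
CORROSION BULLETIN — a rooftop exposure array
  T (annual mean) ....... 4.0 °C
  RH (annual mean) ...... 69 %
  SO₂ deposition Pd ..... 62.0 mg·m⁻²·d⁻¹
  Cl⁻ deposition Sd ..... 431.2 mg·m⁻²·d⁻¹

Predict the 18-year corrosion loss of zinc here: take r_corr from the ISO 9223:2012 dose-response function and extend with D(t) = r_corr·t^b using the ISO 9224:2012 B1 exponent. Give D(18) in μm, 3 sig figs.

zinc: f(T) = +0.038·(T−10) [T≤10 °C] = -0.2280
  Pd branch = 0.0129·Pd^0.44·e^(0.046·RH+f) = 1.509 μm/a
  Cl⁻ term: 0.0175·431.2^0.57·exp(0.008·69+0.085·4.0) = 1.356
  r_corr = 1.509 + 1.356 = 2.865 μm/a
Long-term exponent b (ISO 9224 Table 2, B1) = 0.813
  D(18) = 2.865 × 18^0.813 = 2.865 × 10.48 = 30.03 μm

D(18) = 30.0 μm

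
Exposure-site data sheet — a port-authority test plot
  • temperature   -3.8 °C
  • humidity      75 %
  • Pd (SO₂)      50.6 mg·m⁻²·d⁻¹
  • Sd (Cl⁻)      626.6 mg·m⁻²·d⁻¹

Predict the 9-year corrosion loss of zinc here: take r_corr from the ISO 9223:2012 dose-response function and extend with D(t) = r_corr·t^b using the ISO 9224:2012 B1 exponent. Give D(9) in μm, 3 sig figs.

zinc: T≤10 °C ⇒ hinge +0.038·(-3.8−10) = -0.5244
  SO₂ term: 0.0129·50.6^0.44·exp(0.046·75-0.5244) = 1.352
  Cl⁻ term: 0.0175·626.6^0.57·exp(0.008·75+0.085·-3.8) = 0.907
  sum: 1.352 + 0.907 → r_corr = 2.259 μm/a
Power-law: D(9) = r_corr · 9^0.813
  D(9) = 2.259 × 9^0.813 = 2.259 × 5.968 = 13.48 μm

D(9) = 13.5 μm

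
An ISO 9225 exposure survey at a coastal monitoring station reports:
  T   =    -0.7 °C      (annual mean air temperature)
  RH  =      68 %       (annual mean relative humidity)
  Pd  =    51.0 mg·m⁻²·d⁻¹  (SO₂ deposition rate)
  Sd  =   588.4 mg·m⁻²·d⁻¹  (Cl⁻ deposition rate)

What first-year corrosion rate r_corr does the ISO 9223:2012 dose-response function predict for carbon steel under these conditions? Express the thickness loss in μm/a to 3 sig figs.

carbon steel: f(T) = +0.150·(T−10) [T≤10 °C] = -1.6050
  SO₂ term: 1.77·51.0^0.52·exp(0.02·68-1.6050) = 10.7
  Sd branch = 0.102·Sd^0.62·e^(0.033·RH+0.04·T) = 48.77 μm/a
  r_corr = 10.7 + 48.77 = 59.48 μm/a

r_corr = 59.5 μm/a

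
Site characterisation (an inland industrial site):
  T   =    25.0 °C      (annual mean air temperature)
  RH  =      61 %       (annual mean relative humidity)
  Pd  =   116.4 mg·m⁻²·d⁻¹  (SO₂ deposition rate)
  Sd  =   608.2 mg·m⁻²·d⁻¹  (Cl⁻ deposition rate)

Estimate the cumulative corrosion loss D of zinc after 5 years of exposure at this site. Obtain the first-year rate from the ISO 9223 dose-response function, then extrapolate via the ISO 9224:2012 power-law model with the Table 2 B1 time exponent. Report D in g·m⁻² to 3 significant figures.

D(5) = 259 g·m⁻²

zinc: f(T) = -0.071·(T−10) [T>10 °C] = -1.0650
  SO₂ term: 0.0129·116.4^0.44·exp(0.046·61-1.0650) = 0.5966
  Cl⁻ term: 0.0175·608.2^0.57·exp(0.008·61+0.085·25.0) = 9.221
  sum: 0.5966 + 9.221 → r_corr = 9.817 μm/a
Long-term exponent b (ISO 9224 Table 2, B1) = 0.813
  D(5) = 9.817 × 5^0.813 = 9.817 × 3.701 = 36.33 μm
  Mass loss = 36.33 μm × 7.14 g/cm³ = 259.4 g·m⁻²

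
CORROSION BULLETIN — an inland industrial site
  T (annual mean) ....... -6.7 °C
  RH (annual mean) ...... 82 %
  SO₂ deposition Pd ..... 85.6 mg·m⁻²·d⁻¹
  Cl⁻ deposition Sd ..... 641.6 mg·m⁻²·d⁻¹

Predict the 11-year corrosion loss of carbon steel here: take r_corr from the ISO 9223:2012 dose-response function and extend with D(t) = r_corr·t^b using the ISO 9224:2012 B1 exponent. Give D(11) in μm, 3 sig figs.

carbon steel: temperature factor f = +0.150·(-16.7) = -2.5050
  SO₂ term: 1.77·85.6^0.52·exp(0.02·82-2.5050) = 7.537
  Cl⁻ term: 0.102·641.6^0.62·exp(0.033·82+0.04·-6.7) = 64.26
  sum: 7.537 + 64.26 → r_corr = 71.79 μm/a
Long-term exponent b (ISO 9224 Table 2, B1) = 0.523
  D(11) = 71.79 × 11^0.523 = 71.79 × 3.505 = 251.6 μm

D(11) = 252 μm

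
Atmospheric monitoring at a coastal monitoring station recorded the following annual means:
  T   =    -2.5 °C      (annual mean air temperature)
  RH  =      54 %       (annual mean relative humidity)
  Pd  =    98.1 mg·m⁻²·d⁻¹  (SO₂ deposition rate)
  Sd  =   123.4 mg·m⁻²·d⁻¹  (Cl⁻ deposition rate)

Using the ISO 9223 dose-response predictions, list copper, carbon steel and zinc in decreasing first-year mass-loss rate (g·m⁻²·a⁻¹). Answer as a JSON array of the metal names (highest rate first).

["carbon steel", "zinc", "copper"]

copper: T≤10 °C ⇒ hinge +0.126·(-2.5−10) = -1.5750
  sulphur-dioxide contribution → 0.08745 μm/a
  chloride contribution → 0.2325 μm/a
  total first-year rate 0.32 μm/a
  mass loss = 0.32 μm/a × 8.96 g/cm³ = 2.867 g·m⁻²·a⁻¹
carbon steel: temperature factor f = +0.150·(-12.5) = -1.8750
  sulphur-dioxide contribution → 8.677 μm/a
  chloride contribution → 10.86 μm/a
  ⇒ r_corr(carbon steel) = 19.53 μm/a
  mass loss = 19.53 μm/a × 7.85 g/cm³ = 153.3 g·m⁻²·a⁻¹
zinc: f(T) = +0.038·(T−10) [T≤10 °C] = -0.4750
  sulphur-dioxide contribution → 0.7235 μm/a
  chloride contribution → 0.3392 μm/a
  ⇒ r_corr(zinc) = 1.063 μm/a
  mass loss = 1.063 μm/a × 7.14 g/cm³ = 7.587 g·m⁻²·a⁻¹
Ordering by g·m⁻²·a⁻¹: carbon steel (153) > zinc (7.59) > copper (2.87)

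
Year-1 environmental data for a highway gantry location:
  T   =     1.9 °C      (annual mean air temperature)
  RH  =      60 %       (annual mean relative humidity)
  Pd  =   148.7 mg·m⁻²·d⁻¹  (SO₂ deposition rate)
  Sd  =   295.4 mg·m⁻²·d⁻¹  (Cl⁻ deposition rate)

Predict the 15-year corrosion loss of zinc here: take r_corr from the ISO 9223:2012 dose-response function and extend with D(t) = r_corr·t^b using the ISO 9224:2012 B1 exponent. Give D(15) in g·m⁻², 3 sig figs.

D(15) = 142 g·m⁻²

zinc: T≤10 °C ⇒ hinge +0.038·(1.9−10) = -0.3078
  sulphur-dioxide contribution → 1.353 μm/a
  chloride contribution → 0.8507 μm/a
  ⇒ r_corr(zinc) = 2.204 μm/a
ISO 9224: D(t) = r_corr · t^b with b = 0.813 (zinc, B1)
  D(15) = 2.204 × 15^0.813 = 2.204 × 9.04 = 19.92 μm
  Mass loss = 19.92 μm × 7.14 g/cm³ = 142.3 g·m⁻²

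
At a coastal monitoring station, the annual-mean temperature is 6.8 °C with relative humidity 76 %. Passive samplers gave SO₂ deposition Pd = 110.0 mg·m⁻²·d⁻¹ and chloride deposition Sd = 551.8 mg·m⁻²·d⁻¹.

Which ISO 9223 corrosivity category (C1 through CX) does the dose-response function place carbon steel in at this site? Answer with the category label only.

C5

carbon steel: T≤10 °C ⇒ hinge +0.150·(6.8−10) = -0.4800
  Pd branch = 1.77·Pd^0.52·e^(0.02·RH+f) = 57.7 μm/a
  Cl⁻ term: 0.102·551.8^0.62·exp(0.033·76+0.04·6.8) = 82.38
  r_corr = 57.7 + 82.38 = 140.1 μm/a
Category bounds: 80…200 μm/a bracket r_corr ⇒ C5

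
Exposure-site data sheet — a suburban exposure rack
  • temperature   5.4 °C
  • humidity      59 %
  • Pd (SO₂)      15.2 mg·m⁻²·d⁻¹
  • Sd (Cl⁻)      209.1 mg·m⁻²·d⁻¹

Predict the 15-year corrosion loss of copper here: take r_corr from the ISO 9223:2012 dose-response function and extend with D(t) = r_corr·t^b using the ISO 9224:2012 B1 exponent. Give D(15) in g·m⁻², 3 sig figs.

D(15) = 36.5 g·m⁻²

copper: temperature factor f = +0.126·(-4.6) = -0.5796
  Pd branch = 0.0053·Pd^0.26·e^(0.059·RH+f) = 0.1957 μm/a
  Cl⁻ term: 0.01025·209.1^0.27·exp(0.036·59+0.049·5.4) = 0.4727
  r_corr = 0.1957 + 0.4727 = 0.6684 μm/a
Power-law: D(15) = r_corr · 15^0.667
  D(15) = 0.6684 × 15^0.667 = 0.6684 × 6.088 = 4.069 μm
  Mass loss = 4.069 μm × 8.96 g/cm³ = 36.46 g·m⁻²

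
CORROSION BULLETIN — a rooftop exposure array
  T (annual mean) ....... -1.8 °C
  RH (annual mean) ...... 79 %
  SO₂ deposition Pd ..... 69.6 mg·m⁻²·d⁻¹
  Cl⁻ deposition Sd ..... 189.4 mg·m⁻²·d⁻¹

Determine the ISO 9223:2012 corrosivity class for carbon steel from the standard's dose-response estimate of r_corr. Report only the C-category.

C3

carbon steel: temperature factor f = +0.150·(-11.8) = -1.7700
  Pd branch = 1.77·Pd^0.52·e^(0.02·RH+f) = 13.29 μm/a
  Sd branch = 0.102·Sd^0.62·e^(0.033·RH+0.04·T) = 33.23 μm/a
  r_corr = 13.29 + 33.23 = 46.52 μm/a
46.5 μm/a falls in (25, 50] for carbon steel → category C3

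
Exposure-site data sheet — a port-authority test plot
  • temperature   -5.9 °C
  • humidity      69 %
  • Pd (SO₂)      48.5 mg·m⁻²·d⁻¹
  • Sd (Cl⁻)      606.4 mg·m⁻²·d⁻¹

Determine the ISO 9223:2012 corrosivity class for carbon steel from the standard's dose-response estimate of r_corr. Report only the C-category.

C3

carbon steel: f(T) = +0.150·(T−10) [T≤10 °C] = -2.3850
  Pd branch = 1.77·Pd^0.52·e^(0.02·RH+f) = 4.876 μm/a
  Cl⁻ term: 0.102·606.4^0.62·exp(0.033·69+0.04·-5.9) = 41.72
  sum: 4.876 + 41.72 → r_corr = 46.59 μm/a
Category bounds: 25…50 μm/a bracket r_corr ⇒ C3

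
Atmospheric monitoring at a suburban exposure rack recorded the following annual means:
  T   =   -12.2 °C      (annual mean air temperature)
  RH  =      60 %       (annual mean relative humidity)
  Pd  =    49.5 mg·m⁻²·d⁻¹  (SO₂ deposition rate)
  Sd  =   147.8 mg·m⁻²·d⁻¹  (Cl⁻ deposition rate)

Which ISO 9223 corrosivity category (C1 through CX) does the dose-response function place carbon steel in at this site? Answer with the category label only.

carbon steel: f(T) = +0.150·(T−10) [T≤10 °C] = -3.3300
  SO₂ term: 1.77·49.5^0.52·exp(0.02·60-3.3300) = 1.6
  Sd branch = 0.102·Sd^0.62·e^(0.033·RH+0.04·T) = 10.04 μm/a
  sum: 1.6 + 10.04 → r_corr = 11.64 μm/a
11.6 μm/a falls in (1.3, 25] for carbon steel → category C2

C2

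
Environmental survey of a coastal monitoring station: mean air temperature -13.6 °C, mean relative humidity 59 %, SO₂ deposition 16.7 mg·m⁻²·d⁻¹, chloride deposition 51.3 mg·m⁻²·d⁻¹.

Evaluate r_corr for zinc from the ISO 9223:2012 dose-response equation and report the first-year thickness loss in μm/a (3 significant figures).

r_corr = 0.357 μm/a

zinc: f(T) = +0.038·(T−10) [T≤10 °C] = -0.8968
  Pd branch = 0.0129·Pd^0.44·e^(0.046·RH+f) = 0.274 μm/a
  Sd branch = 0.0175·Sd^0.57·e^(0.008·RH+0.085·T) = 0.08332 μm/a
  r_corr = 0.274 + 0.08332 = 0.3573 μm/a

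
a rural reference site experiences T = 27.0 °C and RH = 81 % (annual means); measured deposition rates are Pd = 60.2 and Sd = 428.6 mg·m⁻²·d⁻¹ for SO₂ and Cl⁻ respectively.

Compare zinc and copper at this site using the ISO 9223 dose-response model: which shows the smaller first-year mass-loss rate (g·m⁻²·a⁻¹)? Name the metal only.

zinc: temperature factor f = -0.071·(17.0) = -1.2070
  sulphur-dioxide contribution → 0.9719 μm/a
  chloride contribution → 10.51 μm/a
  ⇒ r_corr(zinc) = 11.48 μm/a
  mass loss = 11.48 μm/a × 7.14 g/cm³ = 81.95 g·m⁻²·a⁻¹
copper: T>10 °C ⇒ hinge -0.080·(27.0−10) = -1.3600
  sulphur-dioxide contribution → 0.4697 μm/a
  chloride contribution → 3.65 μm/a
  ⇒ r_corr(copper) = 4.12 μm/a
  mass loss = 4.12 μm/a × 8.96 g/cm³ = 36.92 g·m⁻²·a⁻¹
Ordering by g·m⁻²·a⁻¹: zinc (82) > copper (36.9)

copper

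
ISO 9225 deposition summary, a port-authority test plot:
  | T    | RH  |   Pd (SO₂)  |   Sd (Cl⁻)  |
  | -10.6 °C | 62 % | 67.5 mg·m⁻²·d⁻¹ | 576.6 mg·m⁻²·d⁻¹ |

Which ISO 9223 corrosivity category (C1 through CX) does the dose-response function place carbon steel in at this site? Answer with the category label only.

carbon steel: temperature factor f = +0.150·(-20.6) = -3.0900
  Pd branch = 1.77·Pd^0.52·e^(0.02·RH+f) = 2.488 μm/a
  Cl⁻ term: 0.102·576.6^0.62·exp(0.033·62+0.04·-10.6) = 26.59
  r_corr = 2.488 + 26.59 = 29.08 μm/a
29.1 μm/a falls in (25, 50] for carbon steel → category C3

C3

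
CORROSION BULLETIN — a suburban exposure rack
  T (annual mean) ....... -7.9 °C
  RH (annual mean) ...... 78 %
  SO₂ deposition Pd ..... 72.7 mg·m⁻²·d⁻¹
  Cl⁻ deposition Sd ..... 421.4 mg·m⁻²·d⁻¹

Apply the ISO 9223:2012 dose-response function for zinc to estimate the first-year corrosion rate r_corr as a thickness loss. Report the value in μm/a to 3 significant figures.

r_corr = 2.08 μm/a

zinc: T≤10 °C ⇒ hinge +0.038·(-7.9−10) = -0.6802
  sulphur-dioxide contribution → 1.558 μm/a
  chloride contribution → 0.523 μm/a
  total first-year rate 2.081 μm/a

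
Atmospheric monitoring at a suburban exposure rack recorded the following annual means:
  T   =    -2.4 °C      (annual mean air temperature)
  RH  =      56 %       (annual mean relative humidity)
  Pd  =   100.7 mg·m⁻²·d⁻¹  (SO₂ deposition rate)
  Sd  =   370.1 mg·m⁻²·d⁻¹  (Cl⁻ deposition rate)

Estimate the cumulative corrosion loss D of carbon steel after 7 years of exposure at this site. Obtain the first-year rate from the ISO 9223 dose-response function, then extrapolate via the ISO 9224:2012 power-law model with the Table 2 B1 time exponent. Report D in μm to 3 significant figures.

D(7) = 89.4 μm

carbon steel: T≤10 °C ⇒ hinge +0.150·(-2.4−10) = -1.8600
  Pd branch = 1.77·Pd^0.52·e^(0.02·RH+f) = 9.293 μm/a
  Sd branch = 0.102·Sd^0.62·e^(0.033·RH+0.04·T) = 23.01 μm/a
  r_corr = 9.293 + 23.01 = 32.3 μm/a
Power-law: D(7) = r_corr · 7^0.523
  D(7) = 32.3 × 7^0.523 = 32.3 × 2.767 = 89.37 μm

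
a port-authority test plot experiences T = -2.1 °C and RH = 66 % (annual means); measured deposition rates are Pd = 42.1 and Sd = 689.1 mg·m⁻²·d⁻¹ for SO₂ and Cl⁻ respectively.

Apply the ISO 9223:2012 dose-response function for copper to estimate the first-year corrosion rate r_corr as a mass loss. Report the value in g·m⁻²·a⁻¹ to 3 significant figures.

r_corr = 6.55 g·m⁻²·a⁻¹

copper: temperature factor f = +0.126·(-12.1) = -1.5246
  sulphur-dioxide contribution → 0.1498 μm/a
  chloride contribution → 0.5811 μm/a
  ⇒ r_corr(copper) = 0.7309 μm/a
Convert to mass loss: 0.7309 μm/a × 8.96 g/cm³ = 6.549 g·m⁻²·a⁻¹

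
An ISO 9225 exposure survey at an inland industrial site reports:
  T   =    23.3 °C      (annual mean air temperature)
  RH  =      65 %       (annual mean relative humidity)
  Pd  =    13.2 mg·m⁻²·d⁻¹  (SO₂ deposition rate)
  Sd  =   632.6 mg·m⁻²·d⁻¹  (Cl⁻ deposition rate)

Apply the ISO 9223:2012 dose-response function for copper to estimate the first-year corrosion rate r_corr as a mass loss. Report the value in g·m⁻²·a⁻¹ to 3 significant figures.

copper: temperature factor f = -0.080·(13.3) = -1.0640
  sulphur-dioxide contribution → 0.1656 μm/a
  chloride contribution → 1.902 μm/a
  total first-year rate 2.067 μm/a
Convert to mass loss: 2.067 μm/a × 8.96 g/cm³ = 18.52 g·m⁻²·a⁻¹

r_corr = 18.5 g·m⁻²·a⁻¹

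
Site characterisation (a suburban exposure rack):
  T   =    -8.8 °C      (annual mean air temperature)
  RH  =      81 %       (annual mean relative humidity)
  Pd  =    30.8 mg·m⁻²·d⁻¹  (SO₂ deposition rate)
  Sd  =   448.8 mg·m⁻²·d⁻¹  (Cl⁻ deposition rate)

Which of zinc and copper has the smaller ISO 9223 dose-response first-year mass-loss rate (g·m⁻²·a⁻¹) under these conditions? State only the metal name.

zinc: T≤10 °C ⇒ hinge +0.038·(-8.8−10) = -0.7144
  SO₂ term: 0.0129·30.8^0.44·exp(0.046·81-0.7144) = 1.184
  Sd branch = 0.0175·Sd^0.57·e^(0.008·RH+0.085·T) = 0.5144 μm/a
  sum: 1.184 + 0.5144 → r_corr = 1.699 μm/a
  mass loss = 1.699 μm/a × 7.14 g/cm³ = 12.13 g·m⁻²·a⁻¹
copper: temperature factor f = +0.126·(-18.8) = -2.3688
  SO₂ term: 0.0053·30.8^0.26·exp(0.059·81-2.3688) = 0.1439
  Cl⁻ term: 0.01025·448.8^0.27·exp(0.036·81+0.049·-8.8) = 0.6396
  sum: 0.1439 + 0.6396 → r_corr = 0.7835 μm/a
  mass loss = 0.7835 μm/a × 8.96 g/cm³ = 7.02 g·m⁻²·a⁻¹
Ordering by g·m⁻²·a⁻¹: zinc (12.1) > copper (7.02)

copper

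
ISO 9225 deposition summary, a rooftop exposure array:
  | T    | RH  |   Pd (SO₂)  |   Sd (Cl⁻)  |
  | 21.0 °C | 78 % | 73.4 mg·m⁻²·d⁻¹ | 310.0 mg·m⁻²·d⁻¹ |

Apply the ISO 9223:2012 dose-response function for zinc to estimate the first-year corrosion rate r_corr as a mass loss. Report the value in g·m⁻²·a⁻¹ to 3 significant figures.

r_corr = 46.7 g·m⁻²·a⁻¹

zinc: f(T) = -0.071·(T−10) [T>10 °C] = -0.7810
  SO₂ term: 0.0129·73.4^0.44·exp(0.046·78-0.7810) = 1.414
  Sd branch = 0.0175·Sd^0.57·e^(0.008·RH+0.085·T) = 5.121 μm/a
  sum: 1.414 + 5.121 → r_corr = 6.535 μm/a
Convert to mass loss: 6.535 μm/a × 7.14 g/cm³ = 46.66 g·m⁻²·a⁻¹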